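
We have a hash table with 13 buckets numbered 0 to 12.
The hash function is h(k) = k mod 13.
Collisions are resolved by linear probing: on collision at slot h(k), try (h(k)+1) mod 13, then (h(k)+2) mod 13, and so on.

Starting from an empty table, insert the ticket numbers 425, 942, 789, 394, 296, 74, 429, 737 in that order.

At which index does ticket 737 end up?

Insert 425: h=9, slot 9 empty -> index 9.
Insert 942: h=6, slot 6 empty -> index 6.
Insert 789: h=9, slot 9 occupied -> index 10.
Insert 394: h=4, slot 4 empty -> index 4.
Insert 296: h=10, slot 10 occupied -> index 11.
Insert 74: h=9, slots 9,10,11 occupied -> index 12.
Insert 429: h=0, slot 0 empty -> index 0.
Insert 737: h=9, slots 9,10,11,12,0 occupied -> index 1.
Table: [429, 737, ∅, ∅, 394, ∅, 942, ∅, ∅, 425, 789, 296, 74]

1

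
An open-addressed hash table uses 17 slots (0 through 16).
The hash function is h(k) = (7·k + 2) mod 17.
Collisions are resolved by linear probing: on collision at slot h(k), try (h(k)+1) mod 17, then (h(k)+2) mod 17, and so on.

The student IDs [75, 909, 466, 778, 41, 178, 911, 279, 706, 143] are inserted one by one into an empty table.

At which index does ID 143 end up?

5

75 hashes to 0; slot 0 is free => place at 0.
909 hashes to 7; slot 7 is free => place at 7.
466 hashes to 0; 0 taken => place at 1.
778 hashes to 8; slot 8 is free => place at 8.
41 hashes to 0; 0,1 taken => place at 2.
178 hashes to 7; 7,8 taken => place at 9.
911 hashes to 4; slot 4 is free => place at 4.
279 hashes to 0; 0,1,2 taken => place at 3.
706 hashes to 14; slot 14 is free => place at 14.
143 hashes to 0; 0,1,2,3,4 taken => place at 5.
Table: [75, 466, 41, 279, 911, 143, —, 909, 778, 178, —, —, —, —, 706, —, —]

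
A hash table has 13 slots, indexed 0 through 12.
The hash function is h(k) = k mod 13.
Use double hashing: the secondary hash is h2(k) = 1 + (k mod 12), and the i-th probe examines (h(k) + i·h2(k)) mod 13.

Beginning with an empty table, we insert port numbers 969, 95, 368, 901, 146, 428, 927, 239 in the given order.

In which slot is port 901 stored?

969: h=7 -> slot 7
95: h=4 -> slot 4
368: h=4, h2=9, probe 4,0 -> slot 0
901: h=4, h2=2, probe 4,6 -> slot 6
146: h=3 -> slot 3
428: h=12 -> slot 12
927: h=4, h2=4, probe 4,8 -> slot 8
239: h=5 -> slot 5
Table: [368, ∅, ∅, 146, 95, 239, 901, 969, 927, ∅, ∅, ∅, 428]

6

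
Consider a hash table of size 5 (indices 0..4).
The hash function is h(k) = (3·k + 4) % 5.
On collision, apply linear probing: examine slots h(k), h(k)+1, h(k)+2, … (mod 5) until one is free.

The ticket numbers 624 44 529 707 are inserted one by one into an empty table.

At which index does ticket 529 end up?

3

Insert 624: h=1, slot 1 empty → index 1.
Insert 44: h=1, slot 1 occupied → index 2.
Insert 529: h=1, slots 1,2 occupied → index 3.
Insert 707: h=0, slot 0 empty → index 0.
Table: [707, 624, 44, 529, —]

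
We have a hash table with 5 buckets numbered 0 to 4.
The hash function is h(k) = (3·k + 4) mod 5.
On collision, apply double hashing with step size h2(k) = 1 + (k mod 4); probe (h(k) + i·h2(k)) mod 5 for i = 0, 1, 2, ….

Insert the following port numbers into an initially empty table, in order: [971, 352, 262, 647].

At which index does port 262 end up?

971 hashes to 2; slot 2 is free -> place at 2.
352 hashes to 0; slot 0 is free -> place at 0.
262 hashes to 0, h2=3; 0 taken -> place at 3.
647 hashes to 0, h2=4; 0 taken -> place at 4.
Table: [352, _, 971, 262, 647]

3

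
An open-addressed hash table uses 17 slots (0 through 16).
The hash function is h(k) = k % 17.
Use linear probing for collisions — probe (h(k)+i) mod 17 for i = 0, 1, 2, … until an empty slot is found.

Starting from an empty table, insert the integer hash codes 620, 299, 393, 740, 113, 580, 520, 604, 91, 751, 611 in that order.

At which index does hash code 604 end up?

620 hashes to 8; slot 8 is free → place at 8.
299 hashes to 10; slot 10 is free → place at 10.
393 hashes to 2; slot 2 is free → place at 2.
740 hashes to 9; slot 9 is free → place at 9.
113 hashes to 11; slot 11 is free → place at 11.
580 hashes to 2; 2 taken → place at 3.
520 hashes to 10; 10,11 taken → place at 12.
604 hashes to 9; 9,10,11,12 taken → place at 13.
91 hashes to 6; slot 6 is free → place at 6.
751 hashes to 3; 3 taken → place at 4.
611 hashes to 16; slot 16 is free → place at 16.
Table: [., ., 393, 580, 751, ., 91, ., 620, 740, 299, 113, 520, 604, ., ., 611]

13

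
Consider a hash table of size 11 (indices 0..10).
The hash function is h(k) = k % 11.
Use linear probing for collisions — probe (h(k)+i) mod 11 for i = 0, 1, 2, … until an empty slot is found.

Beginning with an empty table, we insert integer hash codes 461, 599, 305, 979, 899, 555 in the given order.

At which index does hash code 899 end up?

9

Insert 461: h=10, slot 10 empty → index 10.
Insert 599: h=5, slot 5 empty → index 5.
Insert 305: h=8, slot 8 empty → index 8.
Insert 979: h=0, slot 0 empty → index 0.
Insert 899: h=8, slot 8 occupied → index 9.
Insert 555: h=5, slot 5 occupied → index 6.
Table: [979, —, —, —, —, 599, 555, —, 305, 899, 461]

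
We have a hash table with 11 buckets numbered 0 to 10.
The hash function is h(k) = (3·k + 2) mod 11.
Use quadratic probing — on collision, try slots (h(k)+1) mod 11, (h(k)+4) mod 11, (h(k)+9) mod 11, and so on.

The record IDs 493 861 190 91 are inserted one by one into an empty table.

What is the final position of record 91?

493: h=7 => slot 7
861: h=0 => slot 0
190: h=0, probe 0,1 => slot 1
91: h=0, probe 0,1,4 => slot 4
Table: [861, 190, _, _, 91, _, _, 493, _, _, _]

4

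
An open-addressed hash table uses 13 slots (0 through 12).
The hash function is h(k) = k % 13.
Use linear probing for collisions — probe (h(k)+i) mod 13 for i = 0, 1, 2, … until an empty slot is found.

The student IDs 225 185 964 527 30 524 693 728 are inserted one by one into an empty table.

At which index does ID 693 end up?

225: h=4 → slot 4
185: h=3 → slot 3
964: h=2 → slot 2
527: h=7 → slot 7
30: h=4, probe 4,5 → slot 5
524: h=4, probe 4,5,6 → slot 6
693: h=4, probe 4,5,6,7,8 → slot 8
728: h=0 → slot 0
Table: [728, ∅, 964, 185, 225, 30, 524, 527, 693, ∅, ∅, ∅, ∅]

8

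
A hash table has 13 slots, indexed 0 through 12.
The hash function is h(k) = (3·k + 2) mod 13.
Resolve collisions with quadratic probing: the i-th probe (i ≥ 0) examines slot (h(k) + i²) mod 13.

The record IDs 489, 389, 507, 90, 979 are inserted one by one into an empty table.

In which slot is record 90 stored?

489: h=0 -> slot 0
389: h=12 -> slot 12
507: h=2 -> slot 2
90: h=12, probe 12,0,3 -> slot 3
979: h=1 -> slot 1
Table: [489, 979, 507, 90, _, _, _, _, _, _, _, _, 389]

3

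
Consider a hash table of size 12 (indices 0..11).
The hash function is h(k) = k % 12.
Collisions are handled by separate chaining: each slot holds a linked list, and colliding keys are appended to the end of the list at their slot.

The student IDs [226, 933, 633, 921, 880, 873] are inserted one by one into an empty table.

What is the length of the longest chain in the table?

Insert 226: h=10, bucket 10 empty -> new chain.
Insert 933: h=9, bucket 9 empty -> new chain.
Insert 633: h=9, bucket 9 nonempty -> append to chain.
Insert 921: h=9, bucket 9 nonempty -> append to chain.
Insert 880: h=4, bucket 4 empty -> new chain.
Insert 873: h=9, bucket 9 nonempty -> append to chain.
Final buckets:
0: _
1: _
2: _
3: _
4: 880
5: _
6: _
7: _
8: _
9: 933 -> 633 -> 921 -> 873
10: 226
11: _

4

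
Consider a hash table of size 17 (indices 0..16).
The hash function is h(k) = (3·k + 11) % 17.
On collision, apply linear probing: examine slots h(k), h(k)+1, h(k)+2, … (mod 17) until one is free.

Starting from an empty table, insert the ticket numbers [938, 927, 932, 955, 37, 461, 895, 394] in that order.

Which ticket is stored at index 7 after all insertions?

938 hashes to 3; slot 3 is free => place at 3.
927 hashes to 4; slot 4 is free => place at 4.
932 hashes to 2; slot 2 is free => place at 2.
955 hashes to 3; 3,4 taken => place at 5.
37 hashes to 3; 3,4,5 taken => place at 6.
461 hashes to 0; slot 0 is free => place at 0.
895 hashes to 10; slot 10 is free => place at 10.
394 hashes to 3; 3,4,5,6 taken => place at 7.
Table: [461, ., 932, 938, 927, 955, 37, 394, ., ., 895, ., ., ., ., ., .]

394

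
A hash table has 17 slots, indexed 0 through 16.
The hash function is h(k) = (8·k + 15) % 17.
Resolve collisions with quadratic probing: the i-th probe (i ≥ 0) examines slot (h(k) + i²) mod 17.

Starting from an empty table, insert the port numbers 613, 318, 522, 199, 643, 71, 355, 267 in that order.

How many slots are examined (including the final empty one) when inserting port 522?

2

613: h=6 -> slot 6
318: h=9 -> slot 9
522: h=9, probe 9,10 -> slot 10
199: h=9, probe 9,10,13 -> slot 13
643: h=8 -> slot 8
71: h=5 -> slot 5
355: h=16 -> slot 16
267: h=9, probe 9,10,13,1 -> slot 1
Table: [_, 267, _, _, _, 71, 613, _, 643, 318, 522, _, _, 199, _, _, 355]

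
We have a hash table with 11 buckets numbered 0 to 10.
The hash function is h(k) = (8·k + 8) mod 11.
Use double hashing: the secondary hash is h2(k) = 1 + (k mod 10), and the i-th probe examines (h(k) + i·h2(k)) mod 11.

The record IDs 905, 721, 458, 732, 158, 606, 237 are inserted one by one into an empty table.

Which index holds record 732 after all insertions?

905: h=10 => slot 10
721: h=1 => slot 1
458: h=9 => slot 9
732: h=1, h2=3, probe 1,4 => slot 4
158: h=7 => slot 7
606: h=5 => slot 5
237: h=1, h2=8, probe 1,9,6 => slot 6
Table: [., 721, ., ., 732, 606, 237, 158, ., 458, 905]

4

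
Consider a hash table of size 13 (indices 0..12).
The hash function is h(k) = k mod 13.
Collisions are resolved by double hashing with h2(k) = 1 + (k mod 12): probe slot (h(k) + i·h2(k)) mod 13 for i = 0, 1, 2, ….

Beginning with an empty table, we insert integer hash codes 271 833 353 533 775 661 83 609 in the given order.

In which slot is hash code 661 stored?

271 hashes to 11; slot 11 is free -> place at 11.
833 hashes to 1; slot 1 is free -> place at 1.
353 hashes to 2; slot 2 is free -> place at 2.
533 hashes to 0; slot 0 is free -> place at 0.
775 hashes to 8; slot 8 is free -> place at 8.
661 hashes to 11, h2=2; 11,0,2 taken -> place at 4.
83 hashes to 5; slot 5 is free -> place at 5.
609 hashes to 11, h2=10; 11,8,5,2 taken -> place at 12.
Table: [533, 833, 353, -, 661, 83, -, -, 775, -, -, 271, 609]

4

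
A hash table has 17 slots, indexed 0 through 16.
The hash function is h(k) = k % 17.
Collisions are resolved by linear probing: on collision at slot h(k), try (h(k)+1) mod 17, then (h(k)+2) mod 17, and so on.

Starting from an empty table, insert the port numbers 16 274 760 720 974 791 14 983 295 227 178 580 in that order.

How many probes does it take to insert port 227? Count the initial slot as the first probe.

Insert 16: h=16, slot 16 empty → index 16.
Insert 274: h=2, slot 2 empty → index 2.
Insert 760: h=12, slot 12 empty → index 12.
Insert 720: h=6, slot 6 empty → index 6.
Insert 974: h=5, slot 5 empty → index 5.
Insert 791: h=9, slot 9 empty → index 9.
Insert 14: h=14, slot 14 empty → index 14.
Insert 983: h=14, slot 14 occupied → index 15.
Insert 295: h=6, slot 6 occupied → index 7.
Insert 227: h=6, slots 6,7 occupied → index 8.
Insert 178: h=8, slots 8,9 occupied → index 10.
Insert 580: h=2, slot 2 occupied → index 3.
Table: [-, -, 274, 580, -, 974, 720, 295, 227, 791, 178, -, 760, -, 14, 983, 16]

3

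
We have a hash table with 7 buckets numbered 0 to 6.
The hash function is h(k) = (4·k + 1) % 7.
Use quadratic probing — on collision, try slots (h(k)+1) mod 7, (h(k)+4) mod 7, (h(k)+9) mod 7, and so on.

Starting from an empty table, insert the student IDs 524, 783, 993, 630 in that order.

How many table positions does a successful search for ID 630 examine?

524: h=4 => slot 4
783: h=4, probe 4,5 => slot 5
993: h=4, probe 4,5,1 => slot 1
630: h=1, probe 1,2 => slot 2
Table: [—, 993, 630, —, 524, 783, —]
Lookup 630: h=1, probe 1,2 → found at 2.

2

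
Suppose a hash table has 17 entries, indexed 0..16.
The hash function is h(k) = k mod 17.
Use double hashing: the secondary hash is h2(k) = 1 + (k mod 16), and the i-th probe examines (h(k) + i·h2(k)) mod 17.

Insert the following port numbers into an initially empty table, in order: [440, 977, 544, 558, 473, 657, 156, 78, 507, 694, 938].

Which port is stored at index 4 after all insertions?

440: h=15 -> slot 15
977: h=8 -> slot 8
544: h=0 -> slot 0
558: h=14 -> slot 14
473: h=14, h2=10, probe 14,7 -> slot 7
657: h=11 -> slot 11
156: h=3 -> slot 3
78: h=10 -> slot 10
507: h=14, h2=12, probe 14,9 -> slot 9
694: h=14, h2=7, probe 14,4 -> slot 4
938: h=3, h2=11, probe 3,14,8,2 -> slot 2
Table: [544, ., 938, 156, 694, ., ., 473, 977, 507, 78, 657, ., ., 558, 440, .]

694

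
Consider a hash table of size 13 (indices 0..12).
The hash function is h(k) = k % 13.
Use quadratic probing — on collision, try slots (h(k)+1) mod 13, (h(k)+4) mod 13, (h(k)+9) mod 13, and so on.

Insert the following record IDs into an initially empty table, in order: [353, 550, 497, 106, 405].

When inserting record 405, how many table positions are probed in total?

4

353 hashes to 2; slot 2 is free => place at 2.
550 hashes to 4; slot 4 is free => place at 4.
497 hashes to 3; slot 3 is free => place at 3.
106 hashes to 2; 2,3 taken => place at 6.
405 hashes to 2; 2,3,6 taken => place at 11.
Table: [∅, ∅, 353, 497, 550, ∅, 106, ∅, ∅, ∅, ∅, 405, ∅]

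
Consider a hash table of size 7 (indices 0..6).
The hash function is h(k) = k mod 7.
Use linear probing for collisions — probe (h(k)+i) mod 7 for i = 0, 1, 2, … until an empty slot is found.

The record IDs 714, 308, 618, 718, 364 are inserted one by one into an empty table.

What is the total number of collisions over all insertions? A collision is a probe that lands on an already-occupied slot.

714: h=0 → slot 0
308: h=0, probe 0,1 → slot 1
618: h=2 → slot 2
718: h=4 → slot 4
364: h=0, probe 0,1,2,3 → slot 3
Table: [714, 308, 618, 364, 718, _, _]

4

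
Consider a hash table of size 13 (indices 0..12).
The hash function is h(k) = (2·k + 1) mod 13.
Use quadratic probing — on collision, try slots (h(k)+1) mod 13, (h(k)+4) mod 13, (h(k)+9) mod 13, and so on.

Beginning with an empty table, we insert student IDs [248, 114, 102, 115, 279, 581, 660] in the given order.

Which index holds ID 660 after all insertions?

Insert 248: h=3, slot 3 empty => index 3.
Insert 114: h=8, slot 8 empty => index 8.
Insert 102: h=10, slot 10 empty => index 10.
Insert 115: h=10, slot 10 occupied => index 11.
Insert 279: h=0, slot 0 empty => index 0.
Insert 581: h=6, slot 6 empty => index 6.
Insert 660: h=8, slot 8 occupied => index 9.
Table: [279, _, _, 248, _, _, 581, _, 114, 660, 102, 115, _]

9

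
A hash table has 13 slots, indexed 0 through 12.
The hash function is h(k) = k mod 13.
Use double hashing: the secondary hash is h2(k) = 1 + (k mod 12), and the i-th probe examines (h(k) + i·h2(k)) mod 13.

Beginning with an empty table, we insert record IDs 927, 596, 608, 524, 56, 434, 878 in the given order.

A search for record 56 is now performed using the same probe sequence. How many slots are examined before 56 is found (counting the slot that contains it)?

3

927 hashes to 4; slot 4 is free → place at 4.
596 hashes to 11; slot 11 is free → place at 11.
608 hashes to 10; slot 10 is free → place at 10.
524 hashes to 4, h2=9; 4 taken → place at 0.
56 hashes to 4, h2=9; 4,0 taken → place at 9.
434 hashes to 5; slot 5 is free → place at 5.
878 hashes to 7; slot 7 is free → place at 7.
Table: [524, ., ., ., 927, 434, ., 878, ., 56, 608, 596, .]
Lookup 56: h=4, h2=9, probe 4,0,9 → found at 9.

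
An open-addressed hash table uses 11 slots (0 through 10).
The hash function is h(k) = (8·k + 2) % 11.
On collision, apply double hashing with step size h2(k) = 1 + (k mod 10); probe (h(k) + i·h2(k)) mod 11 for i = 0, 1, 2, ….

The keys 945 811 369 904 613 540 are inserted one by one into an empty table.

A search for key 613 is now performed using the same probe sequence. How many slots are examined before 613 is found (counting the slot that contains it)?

945 hashes to 5; slot 5 is free → place at 5.
811 hashes to 0; slot 0 is free → place at 0.
369 hashes to 6; slot 6 is free → place at 6.
904 hashes to 7; slot 7 is free → place at 7.
613 hashes to 0, h2=4; 0 taken → place at 4.
540 hashes to 10; slot 10 is free → place at 10.
Table: [811, _, _, _, 613, 945, 369, 904, _, _, 540]
Lookup 613: h=0, h2=4, probe 0,4 → found at 4.

2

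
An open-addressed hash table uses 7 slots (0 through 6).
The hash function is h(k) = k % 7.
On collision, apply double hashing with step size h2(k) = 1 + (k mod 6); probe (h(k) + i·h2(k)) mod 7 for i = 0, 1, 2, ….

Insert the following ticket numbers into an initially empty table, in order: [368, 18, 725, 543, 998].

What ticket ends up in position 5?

18

368: h=4 -> slot 4
18: h=4, h2=1, probe 4,5 -> slot 5
725: h=4, h2=6, probe 4,3 -> slot 3
543: h=4, h2=4, probe 4,1 -> slot 1
998: h=4, h2=3, probe 4,0 -> slot 0
Table: [998, 543, -, 725, 368, 18, -]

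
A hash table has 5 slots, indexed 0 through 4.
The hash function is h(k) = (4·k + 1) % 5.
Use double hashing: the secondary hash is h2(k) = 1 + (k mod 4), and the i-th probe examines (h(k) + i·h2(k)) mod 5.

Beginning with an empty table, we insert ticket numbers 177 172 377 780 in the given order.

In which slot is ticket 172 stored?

0

177: h=4 → slot 4
172: h=4, h2=1, probe 4,0 → slot 0
377: h=4, h2=2, probe 4,1 → slot 1
780: h=1, h2=1, probe 1,2 → slot 2
Table: [172, 377, 780, ., 177]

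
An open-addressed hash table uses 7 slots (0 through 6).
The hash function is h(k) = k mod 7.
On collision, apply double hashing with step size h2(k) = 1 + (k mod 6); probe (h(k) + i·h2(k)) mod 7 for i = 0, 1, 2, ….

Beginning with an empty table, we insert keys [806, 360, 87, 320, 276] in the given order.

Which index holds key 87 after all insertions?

Insert 806: h=1, slot 1 empty -> index 1.
Insert 360: h=3, slot 3 empty -> index 3.
Insert 87: h=3, h2=4, slot 3 occupied -> index 0.
Insert 320: h=5, slot 5 empty -> index 5.
Insert 276: h=3, h2=1, slot 3 occupied -> index 4.
Table: [87, 806, -, 360, 276, 320, -]

0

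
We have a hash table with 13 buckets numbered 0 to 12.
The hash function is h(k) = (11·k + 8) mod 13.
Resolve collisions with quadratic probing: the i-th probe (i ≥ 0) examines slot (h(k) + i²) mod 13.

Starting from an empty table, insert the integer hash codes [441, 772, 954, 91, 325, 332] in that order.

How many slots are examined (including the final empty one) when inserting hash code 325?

2

441: h=10 -> slot 10
772: h=11 -> slot 11
954: h=11, probe 11,12 -> slot 12
91: h=8 -> slot 8
325: h=8, probe 8,9 -> slot 9
332: h=7 -> slot 7
Table: [., ., ., ., ., ., ., 332, 91, 325, 441, 772, 954]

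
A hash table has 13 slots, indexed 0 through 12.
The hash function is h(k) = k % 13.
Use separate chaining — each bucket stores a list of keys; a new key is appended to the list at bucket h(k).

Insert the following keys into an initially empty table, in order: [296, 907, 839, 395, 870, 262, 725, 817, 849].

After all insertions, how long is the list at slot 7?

1

Insert 296: h=10, bucket 10 empty -> new chain.
Insert 907: h=10, bucket 10 nonempty -> append to chain.
Insert 839: h=7, bucket 7 empty -> new chain.
Insert 395: h=5, bucket 5 empty -> new chain.
Insert 870: h=12, bucket 12 empty -> new chain.
Insert 262: h=2, bucket 2 empty -> new chain.
Insert 725: h=10, bucket 10 nonempty -> append to chain.
Insert 817: h=11, bucket 11 empty -> new chain.
Insert 849: h=4, bucket 4 empty -> new chain.
Final buckets:
0: _
1: _
2: 262
3: _
4: 849
5: 395
6: _
7: 839
8: _
9: _
10: 296 -> 907 -> 725
11: 817
12: 870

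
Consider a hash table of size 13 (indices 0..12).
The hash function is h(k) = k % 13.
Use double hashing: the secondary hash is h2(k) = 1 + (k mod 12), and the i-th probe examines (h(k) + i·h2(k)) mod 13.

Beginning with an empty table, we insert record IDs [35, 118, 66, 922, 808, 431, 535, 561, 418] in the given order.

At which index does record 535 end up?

10

35 hashes to 9; slot 9 is free → place at 9.
118 hashes to 1; slot 1 is free → place at 1.
66 hashes to 1, h2=7; 1 taken → place at 8.
922 hashes to 12; slot 12 is free → place at 12.
808 hashes to 2; slot 2 is free → place at 2.
431 hashes to 2, h2=12; 2,1 taken → place at 0.
535 hashes to 2, h2=8; 2 taken → place at 10.
561 hashes to 2, h2=10; 2,12,9 taken → place at 6.
418 hashes to 2, h2=11; 2,0 taken → place at 11.
Table: [431, 118, 808, -, -, -, 561, -, 66, 35, 535, 418, 922]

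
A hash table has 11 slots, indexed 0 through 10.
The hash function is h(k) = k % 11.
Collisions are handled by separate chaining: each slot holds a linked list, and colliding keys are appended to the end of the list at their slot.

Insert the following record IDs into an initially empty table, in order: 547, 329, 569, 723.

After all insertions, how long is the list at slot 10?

1

Insert 547: h=8, bucket 8 empty -> new chain.
Insert 329: h=10, bucket 10 empty -> new chain.
Insert 569: h=8, bucket 8 nonempty -> append to chain.
Insert 723: h=8, bucket 8 nonempty -> append to chain.
Final buckets:
0: _
1: _
2: _
3: _
4: _
5: _
6: _
7: _
8: 547 -> 569 -> 723
9: _
10: 329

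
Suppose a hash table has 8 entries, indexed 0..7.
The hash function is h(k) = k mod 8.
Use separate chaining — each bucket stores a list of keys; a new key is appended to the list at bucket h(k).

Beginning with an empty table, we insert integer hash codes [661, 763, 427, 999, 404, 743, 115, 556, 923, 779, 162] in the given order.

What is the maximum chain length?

Insert 661: h=5, bucket 5 empty → new chain.
Insert 763: h=3, bucket 3 empty → new chain.
Insert 427: h=3, bucket 3 nonempty → append to chain.
Insert 999: h=7, bucket 7 empty → new chain.
Insert 404: h=4, bucket 4 empty → new chain.
Insert 743: h=7, bucket 7 nonempty → append to chain.
Insert 115: h=3, bucket 3 nonempty → append to chain.
Insert 556: h=4, bucket 4 nonempty → append to chain.
Insert 923: h=3, bucket 3 nonempty → append to chain.
Insert 779: h=3, bucket 3 nonempty → append to chain.
Insert 162: h=2, bucket 2 empty → new chain.
Final buckets:
0: -
1: -
2: 162
3: 763 -> 427 -> 115 -> 923 -> 779
4: 404 -> 556
5: 661
6: -
7: 999 -> 743

5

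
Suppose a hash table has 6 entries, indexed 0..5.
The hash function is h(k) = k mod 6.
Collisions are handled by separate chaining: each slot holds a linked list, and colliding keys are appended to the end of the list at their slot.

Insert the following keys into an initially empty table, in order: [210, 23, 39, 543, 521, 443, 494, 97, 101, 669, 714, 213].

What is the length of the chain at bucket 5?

4

Insert 210: h=0, bucket 0 empty -> new chain.
Insert 23: h=5, bucket 5 empty -> new chain.
Insert 39: h=3, bucket 3 empty -> new chain.
Insert 543: h=3, bucket 3 nonempty -> append to chain.
Insert 521: h=5, bucket 5 nonempty -> append to chain.
Insert 443: h=5, bucket 5 nonempty -> append to chain.
Insert 494: h=2, bucket 2 empty -> new chain.
Insert 97: h=1, bucket 1 empty -> new chain.
Insert 101: h=5, bucket 5 nonempty -> append to chain.
Insert 669: h=3, bucket 3 nonempty -> append to chain.
Insert 714: h=0, bucket 0 nonempty -> append to chain.
Insert 213: h=3, bucket 3 nonempty -> append to chain.
Final buckets:
0: 210 -> 714
1: 97
2: 494
3: 39 -> 543 -> 669 -> 213
4: _
5: 23 -> 521 -> 443 -> 101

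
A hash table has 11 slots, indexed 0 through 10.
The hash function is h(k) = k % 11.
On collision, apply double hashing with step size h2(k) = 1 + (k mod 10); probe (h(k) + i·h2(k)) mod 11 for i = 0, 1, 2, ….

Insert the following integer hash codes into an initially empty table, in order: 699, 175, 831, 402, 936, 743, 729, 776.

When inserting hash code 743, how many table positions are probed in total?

699: h=6 → slot 6
175: h=10 → slot 10
831: h=6, h2=2, probe 6,8 → slot 8
402: h=6, h2=3, probe 6,9 → slot 9
936: h=1 → slot 1
743: h=6, h2=4, probe 6,10,3 → slot 3
729: h=3, h2=10, probe 3,2 → slot 2
776: h=6, h2=7, probe 6,2,9,5 → slot 5
Table: [_, 936, 729, 743, _, 776, 699, _, 831, 402, 175]

3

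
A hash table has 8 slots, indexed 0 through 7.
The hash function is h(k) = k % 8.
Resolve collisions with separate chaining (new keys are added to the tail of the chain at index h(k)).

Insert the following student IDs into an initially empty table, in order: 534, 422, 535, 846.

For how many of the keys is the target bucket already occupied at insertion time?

Insert 534: h=6, bucket 6 empty -> new chain.
Insert 422: h=6, bucket 6 nonempty -> append to chain.
Insert 535: h=7, bucket 7 empty -> new chain.
Insert 846: h=6, bucket 6 nonempty -> append to chain.
Final buckets:
0: -
1: -
2: -
3: -
4: -
5: -
6: 534 -> 422 -> 846
7: 535

2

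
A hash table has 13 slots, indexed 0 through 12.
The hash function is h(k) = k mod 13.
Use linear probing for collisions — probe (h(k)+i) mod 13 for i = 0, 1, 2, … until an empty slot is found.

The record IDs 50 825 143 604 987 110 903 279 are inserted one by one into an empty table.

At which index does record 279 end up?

10

50: h=11 → slot 11
825: h=6 → slot 6
143: h=0 → slot 0
604: h=6, probe 6,7 → slot 7
987: h=12 → slot 12
110: h=6, probe 6,7,8 → slot 8
903: h=6, probe 6,7,8,9 → slot 9
279: h=6, probe 6,7,8,9,10 → slot 10
Table: [143, —, —, —, —, —, 825, 604, 110, 903, 279, 50, 987]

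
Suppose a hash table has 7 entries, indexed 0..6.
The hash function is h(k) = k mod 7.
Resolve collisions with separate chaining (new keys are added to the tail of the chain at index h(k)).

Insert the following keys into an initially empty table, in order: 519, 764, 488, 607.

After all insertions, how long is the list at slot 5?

Insert 519: h=1, bucket 1 empty → new chain.
Insert 764: h=1, bucket 1 nonempty → append to chain.
Insert 488: h=5, bucket 5 empty → new chain.
Insert 607: h=5, bucket 5 nonempty → append to chain.
Final buckets:
0: .
1: 519 -> 764
2: .
3: .
4: .
5: 488 -> 607
6: .

2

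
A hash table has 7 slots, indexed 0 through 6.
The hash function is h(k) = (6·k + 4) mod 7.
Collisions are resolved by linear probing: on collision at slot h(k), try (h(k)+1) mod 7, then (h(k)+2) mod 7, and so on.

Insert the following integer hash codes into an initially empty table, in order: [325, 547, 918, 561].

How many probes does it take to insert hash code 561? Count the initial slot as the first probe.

3

325: h=1 → slot 1
547: h=3 → slot 3
918: h=3, probe 3,4 → slot 4
561: h=3, probe 3,4,5 → slot 5
Table: [-, 325, -, 547, 918, 561, -]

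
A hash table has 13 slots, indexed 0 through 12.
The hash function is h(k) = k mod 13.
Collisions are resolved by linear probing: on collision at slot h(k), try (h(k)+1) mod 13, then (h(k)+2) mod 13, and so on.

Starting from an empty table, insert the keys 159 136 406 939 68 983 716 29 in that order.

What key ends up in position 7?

68

Insert 159: h=3, slot 3 empty → index 3.
Insert 136: h=6, slot 6 empty → index 6.
Insert 406: h=3, slot 3 occupied → index 4.
Insert 939: h=3, slots 3,4 occupied → index 5.
Insert 68: h=3, slots 3,4,5,6 occupied → index 7.
Insert 983: h=8, slot 8 empty → index 8.
Insert 716: h=1, slot 1 empty → index 1.
Insert 29: h=3, slots 3,4,5,6,7,8 occupied → index 9.
Table: [-, 716, -, 159, 406, 939, 136, 68, 983, 29, -, -, -]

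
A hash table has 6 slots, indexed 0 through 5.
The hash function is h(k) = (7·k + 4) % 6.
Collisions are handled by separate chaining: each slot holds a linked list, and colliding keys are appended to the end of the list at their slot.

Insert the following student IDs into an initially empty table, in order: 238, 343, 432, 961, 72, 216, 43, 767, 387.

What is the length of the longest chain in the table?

3

Insert 238: h=2, bucket 2 empty → new chain.
Insert 343: h=5, bucket 5 empty → new chain.
Insert 432: h=4, bucket 4 empty → new chain.
Insert 961: h=5, bucket 5 nonempty → append to chain.
Insert 72: h=4, bucket 4 nonempty → append to chain.
Insert 216: h=4, bucket 4 nonempty → append to chain.
Insert 43: h=5, bucket 5 nonempty → append to chain.
Insert 767: h=3, bucket 3 empty → new chain.
Insert 387: h=1, bucket 1 empty → new chain.
Final buckets:
0: -
1: 387
2: 238
3: 767
4: 432 -> 72 -> 216
5: 343 -> 961 -> 43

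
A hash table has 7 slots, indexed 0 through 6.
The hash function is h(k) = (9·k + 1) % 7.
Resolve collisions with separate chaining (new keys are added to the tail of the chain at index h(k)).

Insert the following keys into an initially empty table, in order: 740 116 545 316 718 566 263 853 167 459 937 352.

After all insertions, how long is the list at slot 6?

5

Insert 740: h=4, bucket 4 empty → new chain.
Insert 116: h=2, bucket 2 empty → new chain.
Insert 545: h=6, bucket 6 empty → new chain.
Insert 316: h=3, bucket 3 empty → new chain.
Insert 718: h=2, bucket 2 nonempty → append to chain.
Insert 566: h=6, bucket 6 nonempty → append to chain.
Insert 263: h=2, bucket 2 nonempty → append to chain.
Insert 853: h=6, bucket 6 nonempty → append to chain.
Insert 167: h=6, bucket 6 nonempty → append to chain.
Insert 459: h=2, bucket 2 nonempty → append to chain.
Insert 937: h=6, bucket 6 nonempty → append to chain.
Insert 352: h=5, bucket 5 empty → new chain.
Final buckets:
0: —
1: —
2: 116 -> 718 -> 263 -> 459
3: 316
4: 740
5: 352
6: 545 -> 566 -> 853 -> 167 -> 937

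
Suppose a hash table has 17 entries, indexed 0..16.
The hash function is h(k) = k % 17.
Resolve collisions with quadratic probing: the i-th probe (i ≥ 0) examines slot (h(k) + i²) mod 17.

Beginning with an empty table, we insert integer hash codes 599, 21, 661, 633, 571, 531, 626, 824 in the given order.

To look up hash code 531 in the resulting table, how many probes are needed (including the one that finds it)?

4

Insert 599: h=4, slot 4 empty -> index 4.
Insert 21: h=4, slot 4 occupied -> index 5.
Insert 661: h=15, slot 15 empty -> index 15.
Insert 633: h=4, slots 4,5 occupied -> index 8.
Insert 571: h=10, slot 10 empty -> index 10.
Insert 531: h=4, slots 4,5,8 occupied -> index 13.
Insert 626: h=14, slot 14 empty -> index 14.
Insert 824: h=8, slot 8 occupied -> index 9.
Table: [., ., ., ., 599, 21, ., ., 633, 824, 571, ., ., 531, 626, 661, .]
Lookup 531: h=4, probe 4,5,8,13 → found at 13.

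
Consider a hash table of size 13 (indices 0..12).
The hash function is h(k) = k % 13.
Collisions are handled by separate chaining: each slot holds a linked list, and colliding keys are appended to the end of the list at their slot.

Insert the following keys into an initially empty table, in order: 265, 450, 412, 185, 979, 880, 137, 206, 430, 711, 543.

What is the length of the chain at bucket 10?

Insert 265: h=5, bucket 5 empty -> new chain.
Insert 450: h=8, bucket 8 empty -> new chain.
Insert 412: h=9, bucket 9 empty -> new chain.
Insert 185: h=3, bucket 3 empty -> new chain.
Insert 979: h=4, bucket 4 empty -> new chain.
Insert 880: h=9, bucket 9 nonempty -> append to chain.
Insert 137: h=7, bucket 7 empty -> new chain.
Insert 206: h=11, bucket 11 empty -> new chain.
Insert 430: h=1, bucket 1 empty -> new chain.
Insert 711: h=9, bucket 9 nonempty -> append to chain.
Insert 543: h=10, bucket 10 empty -> new chain.
Final buckets:
0: -
1: 430
2: -
3: 185
4: 979
5: 265
6: -
7: 137
8: 450
9: 412 -> 880 -> 711
10: 543
11: 206
12: -

1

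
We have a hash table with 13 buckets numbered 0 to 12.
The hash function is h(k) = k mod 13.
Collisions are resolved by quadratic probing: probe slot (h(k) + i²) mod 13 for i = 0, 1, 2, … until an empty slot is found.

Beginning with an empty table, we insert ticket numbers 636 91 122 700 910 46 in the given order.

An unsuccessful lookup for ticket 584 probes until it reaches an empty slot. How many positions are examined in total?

Insert 636: h=12, slot 12 empty -> index 12.
Insert 91: h=0, slot 0 empty -> index 0.
Insert 122: h=5, slot 5 empty -> index 5.
Insert 700: h=11, slot 11 empty -> index 11.
Insert 910: h=0, slot 0 occupied -> index 1.
Insert 46: h=7, slot 7 empty -> index 7.
Table: [91, 910, ∅, ∅, ∅, 122, ∅, 46, ∅, ∅, ∅, 700, 636]
Lookup 584: h=12, probe 12,0,3 → slot 3 empty, not found.

3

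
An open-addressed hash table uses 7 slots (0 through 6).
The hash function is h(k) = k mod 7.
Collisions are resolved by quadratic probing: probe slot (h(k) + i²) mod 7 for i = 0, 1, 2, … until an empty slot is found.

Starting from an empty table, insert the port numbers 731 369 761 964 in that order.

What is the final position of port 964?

Insert 731: h=3, slot 3 empty → index 3.
Insert 369: h=5, slot 5 empty → index 5.
Insert 761: h=5, slot 5 occupied → index 6.
Insert 964: h=5, slots 5,6 occupied → index 2.
Table: [_, _, 964, 731, _, 369, 761]

2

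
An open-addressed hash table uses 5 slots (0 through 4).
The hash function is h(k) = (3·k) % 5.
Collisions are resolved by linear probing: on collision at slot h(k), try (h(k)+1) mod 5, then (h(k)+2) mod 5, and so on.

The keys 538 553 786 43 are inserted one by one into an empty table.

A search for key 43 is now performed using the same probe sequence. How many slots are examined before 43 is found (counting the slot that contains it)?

538 hashes to 4; slot 4 is free → place at 4.
553 hashes to 4; 4 taken → place at 0.
786 hashes to 3; slot 3 is free → place at 3.
43 hashes to 4; 4,0 taken → place at 1.
Table: [553, 43, —, 786, 538]
Lookup 43: h=4, probe 4,0,1 → found at 1.

3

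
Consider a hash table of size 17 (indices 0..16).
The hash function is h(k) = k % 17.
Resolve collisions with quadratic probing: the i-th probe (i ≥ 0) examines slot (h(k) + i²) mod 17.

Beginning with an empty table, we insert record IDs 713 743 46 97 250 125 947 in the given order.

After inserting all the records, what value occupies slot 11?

250

713 hashes to 16; slot 16 is free → place at 16.
743 hashes to 12; slot 12 is free → place at 12.
46 hashes to 12; 12 taken → place at 13.
97 hashes to 12; 12,13,16 taken → place at 4.
250 hashes to 12; 12,13,16,4 taken → place at 11.
125 hashes to 6; slot 6 is free → place at 6.
947 hashes to 12; 12,13,16,4,11 taken → place at 3.
Table: [-, -, -, 947, 97, -, 125, -, -, -, -, 250, 743, 46, -, -, 713]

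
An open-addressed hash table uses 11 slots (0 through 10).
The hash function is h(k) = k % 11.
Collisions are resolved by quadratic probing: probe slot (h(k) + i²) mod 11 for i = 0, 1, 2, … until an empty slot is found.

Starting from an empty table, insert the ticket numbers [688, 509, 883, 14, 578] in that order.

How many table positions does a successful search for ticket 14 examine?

688 hashes to 6; slot 6 is free -> place at 6.
509 hashes to 3; slot 3 is free -> place at 3.
883 hashes to 3; 3 taken -> place at 4.
14 hashes to 3; 3,4 taken -> place at 7.
578 hashes to 6; 6,7 taken -> place at 10.
Table: [—, —, —, 509, 883, —, 688, 14, —, —, 578]
Lookup 14: h=3, probe 3,4,7 → found at 7.

3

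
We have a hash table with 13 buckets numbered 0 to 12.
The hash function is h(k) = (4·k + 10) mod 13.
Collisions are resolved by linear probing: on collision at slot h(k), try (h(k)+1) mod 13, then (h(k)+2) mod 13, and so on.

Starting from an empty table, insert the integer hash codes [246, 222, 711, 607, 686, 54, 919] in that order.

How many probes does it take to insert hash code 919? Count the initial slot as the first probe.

246 hashes to 6; slot 6 is free => place at 6.
222 hashes to 1; slot 1 is free => place at 1.
711 hashes to 7; slot 7 is free => place at 7.
607 hashes to 7; 7 taken => place at 8.
686 hashes to 11; slot 11 is free => place at 11.
54 hashes to 5; slot 5 is free => place at 5.
919 hashes to 7; 7,8 taken => place at 9.
Table: [∅, 222, ∅, ∅, ∅, 54, 246, 711, 607, 919, ∅, 686, ∅]

3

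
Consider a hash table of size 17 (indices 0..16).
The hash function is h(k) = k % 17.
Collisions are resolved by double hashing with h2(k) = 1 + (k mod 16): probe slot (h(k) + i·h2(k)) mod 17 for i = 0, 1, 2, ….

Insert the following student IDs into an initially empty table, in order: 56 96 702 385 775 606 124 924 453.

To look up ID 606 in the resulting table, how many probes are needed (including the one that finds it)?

2

Insert 56: h=5, slot 5 empty -> index 5.
Insert 96: h=11, slot 11 empty -> index 11.
Insert 702: h=5, h2=15, slot 5 occupied -> index 3.
Insert 385: h=11, h2=2, slot 11 occupied -> index 13.
Insert 775: h=10, slot 10 empty -> index 10.
Insert 606: h=11, h2=15, slot 11 occupied -> index 9.
Insert 124: h=5, h2=13, slot 5 occupied -> index 1.
Insert 924: h=6, slot 6 empty -> index 6.
Insert 453: h=11, h2=6, slot 11 occupied -> index 0.
Table: [453, 124, —, 702, —, 56, 924, —, —, 606, 775, 96, —, 385, —, —, —]
Lookup 606: h=11, h2=15, probe 11,9 → found at 9.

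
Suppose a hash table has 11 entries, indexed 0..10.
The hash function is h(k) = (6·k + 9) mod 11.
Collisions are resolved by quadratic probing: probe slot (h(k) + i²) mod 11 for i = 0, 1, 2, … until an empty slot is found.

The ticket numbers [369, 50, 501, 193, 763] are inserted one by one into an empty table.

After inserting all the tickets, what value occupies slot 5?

501

369: h=1 => slot 1
50: h=1, probe 1,2 => slot 2
501: h=1, probe 1,2,5 => slot 5
193: h=1, probe 1,2,5,10 => slot 10
763: h=0 => slot 0
Table: [763, 369, 50, _, _, 501, _, _, _, _, 193]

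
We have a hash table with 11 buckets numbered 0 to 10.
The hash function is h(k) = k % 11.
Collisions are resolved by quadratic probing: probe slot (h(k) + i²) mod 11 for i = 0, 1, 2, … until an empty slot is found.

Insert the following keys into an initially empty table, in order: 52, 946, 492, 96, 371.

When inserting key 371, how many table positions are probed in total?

4

52 hashes to 8; slot 8 is free => place at 8.
946 hashes to 0; slot 0 is free => place at 0.
492 hashes to 8; 8 taken => place at 9.
96 hashes to 8; 8,9 taken => place at 1.
371 hashes to 8; 8,9,1 taken => place at 6.
Table: [946, 96, ∅, ∅, ∅, ∅, 371, ∅, 52, 492, ∅]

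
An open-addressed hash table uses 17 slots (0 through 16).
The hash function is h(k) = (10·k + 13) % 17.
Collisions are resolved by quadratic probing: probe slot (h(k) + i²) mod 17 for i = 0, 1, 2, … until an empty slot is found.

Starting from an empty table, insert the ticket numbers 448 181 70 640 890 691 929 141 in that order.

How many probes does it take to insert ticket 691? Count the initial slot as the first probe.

4

Insert 448: h=5, slot 5 empty -> index 5.
Insert 181: h=4, slot 4 empty -> index 4.
Insert 70: h=16, slot 16 empty -> index 16.
Insert 640: h=4, slots 4,5 occupied -> index 8.
Insert 890: h=5, slot 5 occupied -> index 6.
Insert 691: h=4, slots 4,5,8 occupied -> index 13.
Insert 929: h=4, slots 4,5,8,13 occupied -> index 3.
Insert 141: h=12, slot 12 empty -> index 12.
Table: [—, —, —, 929, 181, 448, 890, —, 640, —, —, —, 141, 691, —, —, 70]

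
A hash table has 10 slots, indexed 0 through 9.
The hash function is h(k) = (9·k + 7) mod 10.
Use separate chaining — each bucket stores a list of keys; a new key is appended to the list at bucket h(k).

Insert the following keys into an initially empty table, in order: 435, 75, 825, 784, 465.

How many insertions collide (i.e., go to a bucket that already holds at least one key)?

435 → bucket 2
75 → bucket 2 (collision)
825 → bucket 2 (collision)
784 → bucket 3
465 → bucket 2 (collision)
Final buckets:
0: -
1: -
2: 435 -> 75 -> 825 -> 465
3: 784
4: -
5: -
6: -
7: -
8: -
9: -

3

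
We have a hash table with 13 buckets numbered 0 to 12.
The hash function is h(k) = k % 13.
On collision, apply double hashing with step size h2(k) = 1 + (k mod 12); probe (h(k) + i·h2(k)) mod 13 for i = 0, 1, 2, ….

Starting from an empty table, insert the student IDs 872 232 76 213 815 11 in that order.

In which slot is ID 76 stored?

3

872: h=1 → slot 1
232: h=11 → slot 11
76: h=11, h2=5, probe 11,3 → slot 3
213: h=5 → slot 5
815: h=9 → slot 9
11: h=11, h2=12, probe 11,10 → slot 10
Table: [∅, 872, ∅, 76, ∅, 213, ∅, ∅, ∅, 815, 11, 232, ∅]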